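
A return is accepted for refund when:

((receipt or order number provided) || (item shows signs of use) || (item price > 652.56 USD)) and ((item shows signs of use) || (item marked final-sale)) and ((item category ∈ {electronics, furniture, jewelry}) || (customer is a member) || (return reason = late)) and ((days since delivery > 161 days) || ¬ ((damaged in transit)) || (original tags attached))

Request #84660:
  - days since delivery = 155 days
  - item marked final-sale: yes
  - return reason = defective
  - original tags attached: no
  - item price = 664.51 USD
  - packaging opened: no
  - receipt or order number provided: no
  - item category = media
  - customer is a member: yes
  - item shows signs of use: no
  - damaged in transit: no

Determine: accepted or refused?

Accepted

Atomic conditions:
  receipt or order number provided: no → false
  item shows signs of use: no → false
  item price > 652.56 USD: 664.51 > 652.56 is true
  item marked final-sale: yes → true
  item category ∈ {electronics, furniture, jewelry}: media is not in the set → false
  customer is a member: yes → true
  return reason = late: defective == late is false
  days since delivery > 161 days: 155 > 161 is false
  damaged in transit: no → false
  original tags attached: no → false
Combine:
[1] false OR false OR true = true
[2] false OR true = true
[3] false OR true OR false = true
[4.2] NOT false = true
[4] false OR true OR false = true
[root] true AND true AND true AND true = true
Overall: true → accepted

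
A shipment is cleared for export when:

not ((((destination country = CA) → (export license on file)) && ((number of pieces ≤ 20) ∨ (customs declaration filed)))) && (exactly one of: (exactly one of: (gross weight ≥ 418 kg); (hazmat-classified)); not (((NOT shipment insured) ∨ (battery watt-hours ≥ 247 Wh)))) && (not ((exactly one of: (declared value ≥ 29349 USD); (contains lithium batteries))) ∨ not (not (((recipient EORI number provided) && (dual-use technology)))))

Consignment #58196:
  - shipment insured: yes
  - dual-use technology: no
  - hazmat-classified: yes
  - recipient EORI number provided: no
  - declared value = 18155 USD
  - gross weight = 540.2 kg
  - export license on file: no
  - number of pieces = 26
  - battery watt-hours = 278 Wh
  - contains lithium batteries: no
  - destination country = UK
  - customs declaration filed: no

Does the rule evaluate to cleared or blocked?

Blocked

Atomic conditions:
  destination country = CA: UK == CA is false
  export license on file: no → false
  number of pieces ≤ 20: 26 ≤ 20 is false
  customs declaration filed: no → false
  gross weight ≥ 418 kg: 540.2 ≥ 418 is true
  hazmat-classified: yes → true
  NOT shipment insured: yes → false
  battery watt-hours ≥ 247 Wh: 278 ≥ 247 is true
  declared value ≥ 29349 USD: 18155 ≥ 29349 is false
  contains lithium batteries: no → false
  recipient EORI number provided: no → false
  dual-use technology: no → false
Combine:
[1.1.1] false → false (antecedent false ⇒ implication holds) = true
[1.1.2] false OR false = false
[1.1] true AND false = false
[1] NOT false = true
[2.1] exactly-one(true, true) = false
[2.2.1] false OR true = true
[2.2] NOT true = false
[2] exactly-one(false, false) = false
[3.1.1] exactly-one(false, false) = false
[3.1] NOT false = true
[3.2.1.1] false AND false = false
[3.2.1] NOT false = true
[3.2] NOT true = false
[3] true OR false = true
[root] true AND false AND true = false
Overall: false → blocked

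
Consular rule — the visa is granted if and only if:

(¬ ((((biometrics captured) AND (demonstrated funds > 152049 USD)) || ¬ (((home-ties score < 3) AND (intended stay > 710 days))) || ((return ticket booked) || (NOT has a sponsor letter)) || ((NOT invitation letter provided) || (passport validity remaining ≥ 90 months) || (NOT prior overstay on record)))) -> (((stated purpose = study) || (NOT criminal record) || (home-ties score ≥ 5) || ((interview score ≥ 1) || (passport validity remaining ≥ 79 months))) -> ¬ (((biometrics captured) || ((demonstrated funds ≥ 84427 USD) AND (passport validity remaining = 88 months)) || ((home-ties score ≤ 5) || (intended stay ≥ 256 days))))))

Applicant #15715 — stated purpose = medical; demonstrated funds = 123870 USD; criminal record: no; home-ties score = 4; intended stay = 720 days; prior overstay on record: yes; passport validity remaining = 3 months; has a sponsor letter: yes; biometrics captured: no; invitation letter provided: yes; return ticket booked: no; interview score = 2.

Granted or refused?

Granted

Atomic conditions:
  biometrics captured: no → false
  demonstrated funds > 152049 USD: 123870 > 152049 is false
  home-ties score < 3: 4 < 3 is false
  intended stay > 710 days: 720 > 710 is true
  return ticket booked: no → false
  NOT has a sponsor letter: yes → false
  NOT invitation letter provided: yes → false
  passport validity remaining ≥ 90 months: 3 ≥ 90 is false
  NOT prior overstay on record: yes → false
  stated purpose = study: medical == study is false
  NOT criminal record: no → true
  home-ties score ≥ 5: 4 ≥ 5 is false
  interview score ≥ 1: 2 ≥ 1 is true
  passport validity remaining ≥ 79 months: 3 ≥ 79 is false
  demonstrated funds ≥ 84427 USD: 123870 ≥ 84427 is true
  passport validity remaining = 88 months: 3 == 88 is false
  home-ties score ≤ 5: 4 ≤ 5 is true
  intended stay ≥ 256 days: 720 ≥ 256 is true
Combine:
[1.1.1] false AND false = false
[1.1.2.1] false AND true = false
[1.1.2] NOT false = true
[1.1.3] false OR false = false
[1.1.4] false OR false OR false = false
[1.1] false OR true OR false OR false = true
[1] NOT true = false
[2.1.4] true OR false = true
[2.1] false OR true OR false OR true = true
[2.2.1.2] true AND false = false
[2.2.1.3] true OR true = true
[2.2.1] false OR false OR true = true
[2.2] NOT true = false
[2] true → false = false
[root] false → false (antecedent false ⇒ implication holds) = true
Overall: true → granted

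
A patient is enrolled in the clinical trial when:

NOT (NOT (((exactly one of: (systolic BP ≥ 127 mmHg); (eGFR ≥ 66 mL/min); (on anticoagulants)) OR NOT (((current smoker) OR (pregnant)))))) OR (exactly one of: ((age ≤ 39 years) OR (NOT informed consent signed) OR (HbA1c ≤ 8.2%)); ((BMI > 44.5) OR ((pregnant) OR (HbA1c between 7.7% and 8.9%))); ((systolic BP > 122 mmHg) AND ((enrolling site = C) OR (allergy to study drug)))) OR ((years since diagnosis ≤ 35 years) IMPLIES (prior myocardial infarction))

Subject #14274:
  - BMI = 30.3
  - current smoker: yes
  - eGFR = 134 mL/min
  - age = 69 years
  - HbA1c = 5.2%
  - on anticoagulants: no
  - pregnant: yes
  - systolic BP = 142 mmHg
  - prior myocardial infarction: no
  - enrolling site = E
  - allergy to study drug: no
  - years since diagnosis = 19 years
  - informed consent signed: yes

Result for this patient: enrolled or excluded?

Excluded

Atomic conditions:
  systolic BP ≥ 127 mmHg: 142 ≥ 127 is true
  eGFR ≥ 66 mL/min: 134 ≥ 66 is true
  on anticoagulants: no → false
  current smoker: yes → true
  pregnant: yes → true
  age ≤ 39 years: 69 ≤ 39 is false
  NOT informed consent signed: yes → false
  HbA1c ≤ 8.2%: 5.2 ≤ 8.2 is true
  BMI > 44.5: 30.3 > 44.5 is false
  HbA1c between 7.7% and 8.9%: 5.2 in [7.7, 8.9] is false
  systolic BP > 122 mmHg: 142 > 122 is true
  enrolling site = C: E == C is false
  allergy to study drug: no → false
  years since diagnosis ≤ 35 years: 19 ≤ 35 is true
  prior myocardial infarction: no → false
Combine:
[1.1.1.1] exactly-one(true, true, false) = false
[1.1.1.2.1] true OR true = true
[1.1.1.2] NOT true = false
[1.1.1] false OR false = false
[1.1] NOT false = true
[1] NOT true = false
[2.1] false OR false OR true = true
[2.2.2] true OR false = true
[2.2] false OR true = true
[2.3.2] false OR false = false
[2.3] true AND false = false
[2] exactly-one(true, true, false) = false
[3] true → false = false
[root] false OR false OR false = false
Overall: false → excluded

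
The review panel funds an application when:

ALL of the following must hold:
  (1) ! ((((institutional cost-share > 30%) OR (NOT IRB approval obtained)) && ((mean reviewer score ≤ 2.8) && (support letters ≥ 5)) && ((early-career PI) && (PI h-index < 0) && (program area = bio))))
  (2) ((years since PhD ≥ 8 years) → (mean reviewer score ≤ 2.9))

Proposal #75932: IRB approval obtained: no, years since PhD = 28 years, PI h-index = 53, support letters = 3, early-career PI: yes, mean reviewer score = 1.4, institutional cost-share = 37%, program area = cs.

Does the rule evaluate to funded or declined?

Atomic conditions:
  institutional cost-share > 30%: 37 > 30 is true
  NOT IRB approval obtained: no → true
  mean reviewer score ≤ 2.8: 1.4 ≤ 2.8 is true
  support letters ≥ 5: 3 ≥ 5 is false
  early-career PI: yes → true
  PI h-index < 0: 53 < 0 is false
  program area = bio: cs == bio is false
  years since PhD ≥ 8 years: 28 ≥ 8 is true
  mean reviewer score ≤ 2.9: 1.4 ≤ 2.9 is true
Combine:
[1.1.1] true OR true = true
[1.1.2] true AND false = false
[1.1.3] true AND false AND false = false
[1.1] true AND false AND false = false
[1] NOT false = true
[2] true → true = true
[root] true AND true = true
Overall: true → funded

Funded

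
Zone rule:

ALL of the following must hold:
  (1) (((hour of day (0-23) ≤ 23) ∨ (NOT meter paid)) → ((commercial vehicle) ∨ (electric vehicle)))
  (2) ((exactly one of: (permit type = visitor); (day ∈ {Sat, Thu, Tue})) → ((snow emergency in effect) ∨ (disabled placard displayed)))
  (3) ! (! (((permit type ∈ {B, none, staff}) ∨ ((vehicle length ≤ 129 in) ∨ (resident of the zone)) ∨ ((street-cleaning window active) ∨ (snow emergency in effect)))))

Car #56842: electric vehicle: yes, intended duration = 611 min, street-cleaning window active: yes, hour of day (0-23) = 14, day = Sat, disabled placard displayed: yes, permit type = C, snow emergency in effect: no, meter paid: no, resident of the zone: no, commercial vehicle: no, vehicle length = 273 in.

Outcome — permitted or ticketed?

Permitted

Atomic conditions:
  hour of day (0-23) ≤ 23: 14 ≤ 23 is true
  NOT meter paid: no → true
  commercial vehicle: no → false
  electric vehicle: yes → true
  permit type = visitor: C == visitor is false
  day ∈ {Sat, Thu, Tue}: Sat is in the set → true
  snow emergency in effect: no → false
  disabled placard displayed: yes → true
  permit type ∈ {B, none, staff}: C is not in the set → false
  vehicle length ≤ 129 in: 273 ≤ 129 is false
  resident of the zone: no → false
  street-cleaning window active: yes → true
Combine:
[1.1] true OR true = true
[1.2] false OR true = true
[1] true → true = true
[2.1] exactly-one(false, true) = true
[2.2] false OR true = true
[2] true → true = true
[3.1.1.2] false OR false = false
[3.1.1.3] true OR false = true
[3.1.1] false OR false OR true = true
[3.1] NOT true = false
[3] NOT false = true
[root] true AND true AND true = true
Overall: true → permitted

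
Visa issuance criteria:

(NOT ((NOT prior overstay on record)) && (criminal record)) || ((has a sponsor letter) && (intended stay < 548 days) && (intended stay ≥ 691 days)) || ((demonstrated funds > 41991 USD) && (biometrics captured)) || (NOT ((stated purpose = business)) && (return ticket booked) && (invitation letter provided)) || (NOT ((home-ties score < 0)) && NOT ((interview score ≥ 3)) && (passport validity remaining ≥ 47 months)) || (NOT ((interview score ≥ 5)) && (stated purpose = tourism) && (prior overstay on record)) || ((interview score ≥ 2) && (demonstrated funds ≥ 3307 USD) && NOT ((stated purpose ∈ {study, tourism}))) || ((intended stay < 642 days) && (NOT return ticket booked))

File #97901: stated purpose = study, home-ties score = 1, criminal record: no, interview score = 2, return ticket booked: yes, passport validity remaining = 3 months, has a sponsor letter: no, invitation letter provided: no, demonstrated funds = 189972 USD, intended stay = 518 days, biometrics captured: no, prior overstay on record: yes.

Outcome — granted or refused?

Atomic conditions:
  NOT prior overstay on record: yes → false
  criminal record: no → false
  has a sponsor letter: no → false
  intended stay < 548 days: 518 < 548 is true
  intended stay ≥ 691 days: 518 ≥ 691 is false
  demonstrated funds > 41991 USD: 189972 > 41991 is true
  biometrics captured: no → false
  stated purpose = business: study == business is false
  return ticket booked: yes → true
  invitation letter provided: no → false
  home-ties score < 0: 1 < 0 is false
  interview score ≥ 3: 2 ≥ 3 is false
  passport validity remaining ≥ 47 months: 3 ≥ 47 is false
  interview score ≥ 5: 2 ≥ 5 is false
  stated purpose = tourism: study == tourism is false
  prior overstay on record: yes → true
  interview score ≥ 2: 2 ≥ 2 is true
  demonstrated funds ≥ 3307 USD: 189972 ≥ 3307 is true
  stated purpose ∈ {study, tourism}: study is in the set → true
  intended stay < 642 days: 518 < 642 is true
  NOT return ticket booked: yes → false
Combine:
[1.1] NOT false = true
[1] true AND false = false
[2] false AND true AND false = false
[3] true AND false = false
[4.1] NOT false = true
[4] true AND true AND false = false
[5.1] NOT false = true
[5.2] NOT false = true
[5] true AND true AND false = false
[6.1] NOT false = true
[6] true AND false AND true = false
[7.3] NOT true = false
[7] true AND true AND false = false
[8] true AND false = false
[root] false OR false OR false OR false OR false OR false OR false OR false = false
Overall: false → refused

Refused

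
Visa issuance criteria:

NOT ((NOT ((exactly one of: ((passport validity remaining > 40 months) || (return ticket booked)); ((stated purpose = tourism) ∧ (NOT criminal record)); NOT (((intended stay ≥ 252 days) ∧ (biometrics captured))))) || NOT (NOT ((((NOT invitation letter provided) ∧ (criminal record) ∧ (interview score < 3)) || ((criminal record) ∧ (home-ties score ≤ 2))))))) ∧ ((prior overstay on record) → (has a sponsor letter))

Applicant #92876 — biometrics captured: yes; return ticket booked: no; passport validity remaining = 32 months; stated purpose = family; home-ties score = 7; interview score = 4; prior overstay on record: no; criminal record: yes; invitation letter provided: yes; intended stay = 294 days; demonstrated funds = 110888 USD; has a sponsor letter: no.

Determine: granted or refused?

Refused

Atomic conditions:
  passport validity remaining > 40 months: 32 > 40 is false
  return ticket booked: no → false
  stated purpose = tourism: family == tourism is false
  NOT criminal record: yes → false
  intended stay ≥ 252 days: 294 ≥ 252 is true
  biometrics captured: yes → true
  NOT invitation letter provided: yes → false
  criminal record: yes → true
  interview score < 3: 4 < 3 is false
  home-ties score ≤ 2: 7 ≤ 2 is false
  prior overstay on record: no → false
  has a sponsor letter: no → false
Combine:
[1.1.1.1.1] false OR false = false
[1.1.1.1.2] false AND false = false
[1.1.1.1.3.1] true AND true = true
[1.1.1.1.3] NOT true = false
[1.1.1.1] exactly-one(false, false, false) = false
[1.1.1] NOT false = true
[1.1.2.1.1.1] false AND true AND false = false
[1.1.2.1.1.2] true AND false = false
[1.1.2.1.1] false OR false = false
[1.1.2.1] NOT false = true
[1.1.2] NOT true = false
[1.1] true OR false = true
[1] NOT true = false
[2] false → false (antecedent false ⇒ implication holds) = true
[root] false AND true = false
Overall: false → refused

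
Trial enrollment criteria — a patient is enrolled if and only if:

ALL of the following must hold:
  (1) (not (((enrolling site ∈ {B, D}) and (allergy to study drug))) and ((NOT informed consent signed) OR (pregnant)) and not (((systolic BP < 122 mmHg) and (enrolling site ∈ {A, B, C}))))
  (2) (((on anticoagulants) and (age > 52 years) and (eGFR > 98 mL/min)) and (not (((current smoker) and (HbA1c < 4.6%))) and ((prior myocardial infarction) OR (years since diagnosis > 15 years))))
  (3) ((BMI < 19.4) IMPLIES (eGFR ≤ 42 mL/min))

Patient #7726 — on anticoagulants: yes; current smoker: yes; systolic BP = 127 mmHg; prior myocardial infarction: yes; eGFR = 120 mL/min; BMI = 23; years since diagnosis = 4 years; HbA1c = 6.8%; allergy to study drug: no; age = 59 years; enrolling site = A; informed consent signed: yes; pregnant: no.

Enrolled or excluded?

Excluded

Atomic conditions:
  enrolling site ∈ {B, D}: A is not in the set → false
  allergy to study drug: no → false
  NOT informed consent signed: yes → false
  pregnant: no → false
  systolic BP < 122 mmHg: 127 < 122 is false
  enrolling site ∈ {A, B, C}: A is in the set → true
  on anticoagulants: yes → true
  age > 52 years: 59 > 52 is true
  eGFR > 98 mL/min: 120 > 98 is true
  current smoker: yes → true
  HbA1c < 4.6%: 6.8 < 4.6 is false
  prior myocardial infarction: yes → true
  years since diagnosis > 15 years: 4 > 15 is false
  BMI < 19.4: 23 < 19.4 is false
  eGFR ≤ 42 mL/min: 120 ≤ 42 is false
Combine:
[1.1.1] false AND false = false
[1.1] NOT false = true
[1.2] false OR false = false
[1.3.1] false AND true = false
[1.3] NOT false = true
[1] true AND false AND true = false
[2.1] true AND true AND true = true
[2.2.1.1] true AND false = false
[2.2.1] NOT false = true
[2.2.2] true OR false = true
[2.2] true AND true = true
[2] true AND true = true
[3] false → false (antecedent false ⇒ implication holds) = true
[root] false AND true AND true = false
Overall: false → excluded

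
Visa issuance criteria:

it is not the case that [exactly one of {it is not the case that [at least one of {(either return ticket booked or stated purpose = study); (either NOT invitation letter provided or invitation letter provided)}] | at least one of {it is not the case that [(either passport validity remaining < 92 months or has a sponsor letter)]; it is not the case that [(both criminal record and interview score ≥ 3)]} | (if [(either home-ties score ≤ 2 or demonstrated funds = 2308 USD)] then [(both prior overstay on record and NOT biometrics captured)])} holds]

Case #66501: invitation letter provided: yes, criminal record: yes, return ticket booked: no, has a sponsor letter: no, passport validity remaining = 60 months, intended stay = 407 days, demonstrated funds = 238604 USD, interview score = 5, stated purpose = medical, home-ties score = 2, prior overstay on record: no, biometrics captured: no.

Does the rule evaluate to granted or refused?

Atomic conditions:
  return ticket booked: no → false
  stated purpose = study: medical == study is false
  NOT invitation letter provided: yes → false
  invitation letter provided: yes → true
  passport validity remaining < 92 months: 60 < 92 is true
  has a sponsor letter: no → false
  criminal record: yes → true
  interview score ≥ 3: 5 ≥ 3 is true
  home-ties score ≤ 2: 2 ≤ 2 is true
  demonstrated funds = 2308 USD: 238604 == 2308 is false
  prior overstay on record: no → false
  NOT biometrics captured: no → true
Combine:
[1.1.1.1] false OR false = false
[1.1.1.2] false OR true = true
[1.1.1] false OR true = true
[1.1] NOT true = false
[1.2.1.1] true OR false = true
[1.2.1] NOT true = false
[1.2.2.1] true AND true = true
[1.2.2] NOT true = false
[1.2] false OR false = false
[1.3.1] true OR false = true
[1.3.2] false AND true = false
[1.3] true → false = false
[1] exactly-one(false, false, false) = false
[root] NOT false = true
Overall: true → granted

Granted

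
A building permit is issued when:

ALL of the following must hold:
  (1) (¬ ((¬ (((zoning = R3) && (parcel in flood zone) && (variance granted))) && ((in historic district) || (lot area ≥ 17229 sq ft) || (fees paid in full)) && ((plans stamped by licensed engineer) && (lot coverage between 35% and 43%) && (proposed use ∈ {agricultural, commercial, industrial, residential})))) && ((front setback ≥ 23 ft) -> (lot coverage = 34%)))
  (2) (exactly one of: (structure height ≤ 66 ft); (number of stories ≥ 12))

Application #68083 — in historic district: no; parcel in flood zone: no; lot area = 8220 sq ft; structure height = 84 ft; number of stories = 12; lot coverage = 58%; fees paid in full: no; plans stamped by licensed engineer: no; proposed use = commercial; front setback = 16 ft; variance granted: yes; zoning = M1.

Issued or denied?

Atomic conditions:
  zoning = R3: M1 == R3 is false
  parcel in flood zone: no → false
  variance granted: yes → true
  in historic district: no → false
  lot area ≥ 17229 sq ft: 8220 ≥ 17229 is false
  fees paid in full: no → false
  plans stamped by licensed engineer: no → false
  lot coverage between 35% and 43%: 58 in [35, 43] is false
  proposed use ∈ {agricultural, commercial, industrial, residential}: commercial is in the set → true
  front setback ≥ 23 ft: 16 ≥ 23 is false
  lot coverage = 34%: 58 == 34 is false
  structure height ≤ 66 ft: 84 ≤ 66 is false
  number of stories ≥ 12: 12 ≥ 12 is true
Combine:
[1.1.1.1.1] false AND false AND true = false
[1.1.1.1] NOT false = true
[1.1.1.2] false OR false OR false = false
[1.1.1.3] false AND false AND true = false
[1.1.1] true AND false AND false = false
[1.1] NOT false = true
[1.2] false → false (antecedent false ⇒ implication holds) = true
[1] true AND true = true
[2] exactly-one(false, true) = true
[root] true AND true = true
Overall: true → issued

Issued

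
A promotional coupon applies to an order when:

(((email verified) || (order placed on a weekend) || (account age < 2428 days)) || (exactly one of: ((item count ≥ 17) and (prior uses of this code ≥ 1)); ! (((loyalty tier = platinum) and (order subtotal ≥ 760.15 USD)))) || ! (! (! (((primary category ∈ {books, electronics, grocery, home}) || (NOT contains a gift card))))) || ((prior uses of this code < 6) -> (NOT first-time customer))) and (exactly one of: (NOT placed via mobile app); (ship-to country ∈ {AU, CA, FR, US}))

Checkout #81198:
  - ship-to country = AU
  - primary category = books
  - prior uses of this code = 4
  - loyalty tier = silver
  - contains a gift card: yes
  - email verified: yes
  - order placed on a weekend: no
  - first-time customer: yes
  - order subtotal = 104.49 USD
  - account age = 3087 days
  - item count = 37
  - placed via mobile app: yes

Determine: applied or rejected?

Applied

Atomic conditions:
  email verified: yes → true
  order placed on a weekend: no → false
  account age < 2428 days: 3087 < 2428 is false
  item count ≥ 17: 37 ≥ 17 is true
  prior uses of this code ≥ 1: 4 ≥ 1 is true
  loyalty tier = platinum: silver == platinum is false
  order subtotal ≥ 760.15 USD: 104.49 ≥ 760.15 is false
  primary category ∈ {books, electronics, grocery, home}: books is in the set → true
  NOT contains a gift card: yes → false
  prior uses of this code < 6: 4 < 6 is true
  NOT first-time customer: yes → false
  NOT placed via mobile app: yes → false
  ship-to country ∈ {AU, CA, FR, US}: AU is in the set → true
Combine:
[1.1] true OR false OR false = true
[1.2.1] true AND true = true
[1.2.2.1] false AND false = false
[1.2.2] NOT false = true
[1.2] exactly-one(true, true) = false
[1.3.1.1.1] true OR false = true
[1.3.1.1] NOT true = false
[1.3.1] NOT false = true
[1.3] NOT true = false
[1.4] true → false = false
[1] true OR false OR false OR false = true
[2] exactly-one(false, true) = true
[root] true AND true = true
Overall: true → applied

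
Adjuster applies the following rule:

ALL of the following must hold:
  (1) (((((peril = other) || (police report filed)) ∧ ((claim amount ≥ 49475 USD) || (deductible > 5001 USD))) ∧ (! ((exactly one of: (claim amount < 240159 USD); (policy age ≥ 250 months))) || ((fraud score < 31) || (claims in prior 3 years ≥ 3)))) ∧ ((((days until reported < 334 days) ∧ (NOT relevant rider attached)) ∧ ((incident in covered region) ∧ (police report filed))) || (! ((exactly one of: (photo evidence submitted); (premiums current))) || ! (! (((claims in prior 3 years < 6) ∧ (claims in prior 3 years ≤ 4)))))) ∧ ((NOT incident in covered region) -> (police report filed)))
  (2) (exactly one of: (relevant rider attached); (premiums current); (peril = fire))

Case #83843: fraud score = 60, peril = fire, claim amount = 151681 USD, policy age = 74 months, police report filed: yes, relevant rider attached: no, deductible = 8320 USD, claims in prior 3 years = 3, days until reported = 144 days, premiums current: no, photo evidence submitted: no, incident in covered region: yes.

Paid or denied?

Atomic conditions:
  peril = other: fire == other is false
  police report filed: yes → true
  claim amount ≥ 49475 USD: 151681 ≥ 49475 is true
  deductible > 5001 USD: 8320 > 5001 is true
  claim amount < 240159 USD: 151681 < 240159 is true
  policy age ≥ 250 months: 74 ≥ 250 is false
  fraud score < 31: 60 < 31 is false
  claims in prior 3 years ≥ 3: 3 ≥ 3 is true
  days until reported < 334 days: 144 < 334 is true
  NOT relevant rider attached: no → true
  incident in covered region: yes → true
  photo evidence submitted: no → false
  premiums current: no → false
  claims in prior 3 years < 6: 3 < 6 is true
  claims in prior 3 years ≤ 4: 3 ≤ 4 is true
  NOT incident in covered region: yes → false
  relevant rider attached: no → false
  peril = fire: fire == fire is true
Combine:
[1.1.1.1] false OR true = true
[1.1.1.2] true OR true = true
[1.1.1] true AND true = true
[1.1.2.1.1] exactly-one(true, false) = true
[1.1.2.1] NOT true = false
[1.1.2.2] false OR true = true
[1.1.2] false OR true = true
[1.1] true AND true = true
[1.2.1.1] true AND true = true
[1.2.1.2] true AND true = true
[1.2.1] true AND true = true
[1.2.2.1.1] exactly-one(false, false) = false
[1.2.2.1] NOT false = true
[1.2.2.2.1.1] true AND true = true
[1.2.2.2.1] NOT true = false
[1.2.2.2] NOT false = true
[1.2.2] true OR true = true
[1.2] true OR true = true
[1.3] false → true (antecedent false ⇒ implication holds) = true
[1] true AND true AND true = true
[2] exactly-one(false, false, true) = true
[root] true AND true = true
Overall: true → paid

Paid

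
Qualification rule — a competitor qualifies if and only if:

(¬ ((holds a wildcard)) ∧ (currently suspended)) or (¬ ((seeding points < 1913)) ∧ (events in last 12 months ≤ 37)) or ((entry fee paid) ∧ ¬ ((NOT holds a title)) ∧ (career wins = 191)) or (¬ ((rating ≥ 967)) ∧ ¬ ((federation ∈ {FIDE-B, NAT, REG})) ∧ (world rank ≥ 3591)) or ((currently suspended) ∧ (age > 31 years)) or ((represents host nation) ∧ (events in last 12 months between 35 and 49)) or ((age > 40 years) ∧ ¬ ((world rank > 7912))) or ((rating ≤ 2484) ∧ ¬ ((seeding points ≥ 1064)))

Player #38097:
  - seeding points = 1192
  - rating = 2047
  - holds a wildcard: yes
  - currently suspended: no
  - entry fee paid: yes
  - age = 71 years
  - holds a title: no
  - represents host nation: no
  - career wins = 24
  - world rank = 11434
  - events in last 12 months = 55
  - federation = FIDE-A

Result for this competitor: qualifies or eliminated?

Atomic conditions:
  holds a wildcard: yes → true
  currently suspended: no → false
  seeding points < 1913: 1192 < 1913 is true
  events in last 12 months ≤ 37: 55 ≤ 37 is false
  entry fee paid: yes → true
  NOT holds a title: no → true
  career wins = 191: 24 == 191 is false
  rating ≥ 967: 2047 ≥ 967 is true
  federation ∈ {FIDE-B, NAT, REG}: FIDE-A is not in the set → false
  world rank ≥ 3591: 11434 ≥ 3591 is true
  age > 31 years: 71 > 31 is true
  represents host nation: no → false
  events in last 12 months between 35 and 49: 55 in [35, 49] is false
  age > 40 years: 71 > 40 is true
  world rank > 7912: 11434 > 7912 is true
  rating ≤ 2484: 2047 ≤ 2484 is true
  seeding points ≥ 1064: 1192 ≥ 1064 is true
Combine:
[1.1] NOT true = false
[1] false AND false = false
[2.1] NOT true = false
[2] false AND false = false
[3.2] NOT true = false
[3] true AND false AND false = false
[4.1] NOT true = false
[4.2] NOT false = true
[4] false AND true AND true = false
[5] false AND true = false
[6] false AND false = false
[7.2] NOT true = false
[7] true AND false = false
[8.2] NOT true = false
[8] true AND false = false
[root] false OR false OR false OR false OR false OR false OR false OR false = false
Overall: false → eliminated

Eliminated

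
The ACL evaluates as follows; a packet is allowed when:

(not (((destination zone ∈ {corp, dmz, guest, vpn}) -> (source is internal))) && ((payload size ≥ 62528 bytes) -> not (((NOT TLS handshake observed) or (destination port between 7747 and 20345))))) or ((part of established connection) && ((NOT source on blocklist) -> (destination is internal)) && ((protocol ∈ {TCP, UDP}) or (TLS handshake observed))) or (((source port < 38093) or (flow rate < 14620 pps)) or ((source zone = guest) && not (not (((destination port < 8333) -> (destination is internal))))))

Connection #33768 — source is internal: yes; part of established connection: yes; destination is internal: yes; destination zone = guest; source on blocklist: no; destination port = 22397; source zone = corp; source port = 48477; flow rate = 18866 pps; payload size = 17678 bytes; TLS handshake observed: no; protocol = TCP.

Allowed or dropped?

Allowed

Atomic conditions:
  destination zone ∈ {corp, dmz, guest, vpn}: guest is in the set → true
  source is internal: yes → true
  payload size ≥ 62528 bytes: 17678 ≥ 62528 is false
  NOT TLS handshake observed: no → true
  destination port between 7747 and 20345: 22397 in [7747, 20345] is false
  part of established connection: yes → true
  NOT source on blocklist: no → true
  destination is internal: yes → true
  protocol ∈ {TCP, UDP}: TCP is in the set → true
  TLS handshake observed: no → false
  source port < 38093: 48477 < 38093 is false
  flow rate < 14620 pps: 18866 < 14620 is false
  source zone = guest: corp == guest is false
  destination port < 8333: 22397 < 8333 is false
Combine:
[1.1.1] true → true = true
[1.1] NOT true = false
[1.2.2.1] true OR false = true
[1.2.2] NOT true = false
[1.2] false → false (antecedent false ⇒ implication holds) = true
[1] false AND true = false
[2.2] true → true = true
[2.3] true OR false = true
[2] true AND true AND true = true
[3.1] false OR false = false
[3.2.2.1.1] false → true (antecedent false ⇒ implication holds) = true
[3.2.2.1] NOT true = false
[3.2.2] NOT false = true
[3.2] false AND true = false
[3] false OR false = false
[root] false OR true OR false = true
Overall: true → allowed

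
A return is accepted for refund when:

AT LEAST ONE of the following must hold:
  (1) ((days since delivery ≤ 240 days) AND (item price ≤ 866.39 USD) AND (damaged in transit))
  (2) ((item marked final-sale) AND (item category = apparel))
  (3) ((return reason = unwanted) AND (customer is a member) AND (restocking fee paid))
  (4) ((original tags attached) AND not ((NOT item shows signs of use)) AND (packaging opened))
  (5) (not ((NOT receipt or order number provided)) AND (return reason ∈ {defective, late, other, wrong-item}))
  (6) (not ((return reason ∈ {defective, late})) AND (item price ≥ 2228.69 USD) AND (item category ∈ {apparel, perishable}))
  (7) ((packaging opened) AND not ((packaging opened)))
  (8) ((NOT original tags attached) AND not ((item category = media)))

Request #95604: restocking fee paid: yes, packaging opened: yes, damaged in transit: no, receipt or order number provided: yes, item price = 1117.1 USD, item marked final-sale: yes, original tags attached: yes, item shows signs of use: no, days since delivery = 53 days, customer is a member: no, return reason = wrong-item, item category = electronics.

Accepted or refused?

Atomic conditions:
  days since delivery ≤ 240 days: 53 ≤ 240 is true
  item price ≤ 866.39 USD: 1117.1 ≤ 866.39 is false
  damaged in transit: no → false
  item marked final-sale: yes → true
  item category = apparel: electronics == apparel is false
  return reason = unwanted: wrong-item == unwanted is false
  customer is a member: no → false
  restocking fee paid: yes → true
  original tags attached: yes → true
  NOT item shows signs of use: no → true
  packaging opened: yes → true
  NOT receipt or order number provided: yes → false
  return reason ∈ {defective, late, other, wrong-item}: wrong-item is in the set → true
  return reason ∈ {defective, late}: wrong-item is not in the set → false
  item price ≥ 2228.69 USD: 1117.1 ≥ 2228.69 is false
  item category ∈ {apparel, perishable}: electronics is not in the set → false
  NOT original tags attached: yes → false
  item category = media: electronics == media is false
Combine:
[1] true AND false AND false = false
[2] true AND false = false
[3] false AND false AND true = false
[4.2] NOT true = false
[4] true AND false AND true = false
[5.1] NOT false = true
[5] true AND true = true
[6.1] NOT false = true
[6] true AND false AND false = false
[7.2] NOT true = false
[7] true AND false = false
[8.2] NOT false = true
[8] false AND true = false
[root] false OR false OR false OR false OR true OR false OR false OR false = true
Overall: true → accepted

Accepted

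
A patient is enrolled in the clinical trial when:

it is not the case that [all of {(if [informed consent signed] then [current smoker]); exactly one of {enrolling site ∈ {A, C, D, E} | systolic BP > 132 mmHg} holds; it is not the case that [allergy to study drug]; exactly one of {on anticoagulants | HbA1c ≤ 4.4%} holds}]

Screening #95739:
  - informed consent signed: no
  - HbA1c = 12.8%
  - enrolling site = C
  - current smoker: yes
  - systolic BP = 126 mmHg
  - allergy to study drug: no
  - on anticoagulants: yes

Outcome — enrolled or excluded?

Excluded

Atomic conditions:
  informed consent signed: no → false
  current smoker: yes → true
  enrolling site ∈ {A, C, D, E}: C is in the set → true
  systolic BP > 132 mmHg: 126 > 132 is false
  allergy to study drug: no → false
  on anticoagulants: yes → true
  HbA1c ≤ 4.4%: 12.8 ≤ 4.4 is false
Combine:
[1.1] false → true (antecedent false ⇒ implication holds) = true
[1.2] exactly-one(true, false) = true
[1.3] NOT false = true
[1.4] exactly-one(true, false) = true
[1] true AND true AND true AND true = true
[root] NOT true = false
Overall: false → excluded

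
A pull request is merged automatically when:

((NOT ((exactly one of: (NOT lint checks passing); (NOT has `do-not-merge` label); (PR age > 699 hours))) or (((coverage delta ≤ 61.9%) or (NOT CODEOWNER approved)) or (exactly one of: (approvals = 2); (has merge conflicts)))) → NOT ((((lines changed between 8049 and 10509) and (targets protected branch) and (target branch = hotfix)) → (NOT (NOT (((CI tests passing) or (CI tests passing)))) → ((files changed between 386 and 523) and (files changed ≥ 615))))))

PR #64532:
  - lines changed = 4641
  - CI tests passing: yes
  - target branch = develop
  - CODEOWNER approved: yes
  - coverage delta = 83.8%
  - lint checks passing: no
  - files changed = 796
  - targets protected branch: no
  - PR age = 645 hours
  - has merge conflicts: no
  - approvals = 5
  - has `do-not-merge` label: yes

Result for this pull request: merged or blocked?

Atomic conditions:
  NOT lint checks passing: no → true
  NOT has `do-not-merge` label: yes → false
  PR age > 699 hours: 645 > 699 is false
  coverage delta ≤ 61.9%: 83.8 ≤ 61.9 is false
  NOT CODEOWNER approved: yes → false
  approvals = 2: 5 == 2 is false
  has merge conflicts: no → false
  lines changed between 8049 and 10509: 4641 in [8049, 10509] is false
  targets protected branch: no → false
  target branch = hotfix: develop == hotfix is false
  CI tests passing: yes → true
  files changed between 386 and 523: 796 in [386, 523] is false
  files changed ≥ 615: 796 ≥ 615 is true
Combine:
[1.1.1] exactly-one(true, false, false) = true
[1.1] NOT true = false
[1.2.1] false OR false = false
[1.2.2] exactly-one(false, false) = false
[1.2] false OR false = false
[1] false OR false = false
[2.1.1] false AND false AND false = false
[2.1.2.1.1.1] true OR true = true
[2.1.2.1.1] NOT true = false
[2.1.2.1] NOT false = true
[2.1.2.2] false AND true = false
[2.1.2] true → false = false
[2.1] false → false (antecedent false ⇒ implication holds) = true
[2] NOT true = false
[root] false → false (antecedent false ⇒ implication holds) = true
Overall: true → merged

Merged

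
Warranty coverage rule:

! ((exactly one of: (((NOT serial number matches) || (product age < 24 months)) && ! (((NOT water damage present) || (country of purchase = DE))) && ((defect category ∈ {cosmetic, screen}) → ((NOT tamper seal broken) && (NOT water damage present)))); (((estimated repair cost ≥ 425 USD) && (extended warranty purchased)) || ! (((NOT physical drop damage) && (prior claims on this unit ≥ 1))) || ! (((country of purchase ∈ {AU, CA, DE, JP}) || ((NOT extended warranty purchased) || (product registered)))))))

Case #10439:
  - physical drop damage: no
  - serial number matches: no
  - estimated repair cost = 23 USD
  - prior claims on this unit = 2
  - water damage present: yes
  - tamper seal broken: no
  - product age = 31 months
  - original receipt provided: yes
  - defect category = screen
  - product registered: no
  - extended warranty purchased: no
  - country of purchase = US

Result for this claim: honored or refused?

Honored

Atomic conditions:
  NOT serial number matches: no → true
  product age < 24 months: 31 < 24 is false
  NOT water damage present: yes → false
  country of purchase = DE: US == DE is false
  defect category ∈ {cosmetic, screen}: screen is in the set → true
  NOT tamper seal broken: no → true
  estimated repair cost ≥ 425 USD: 23 ≥ 425 is false
  extended warranty purchased: no → false
  NOT physical drop damage: no → true
  prior claims on this unit ≥ 1: 2 ≥ 1 is true
  country of purchase ∈ {AU, CA, DE, JP}: US is not in the set → false
  NOT extended warranty purchased: no → true
  product registered: no → false
Combine:
[1.1.1] true OR false = true
[1.1.2.1] false OR false = false
[1.1.2] NOT false = true
[1.1.3.2] true AND false = false
[1.1.3] true → false = false
[1.1] true AND true AND false = false
[1.2.1] false AND false = false
[1.2.2.1] true AND true = true
[1.2.2] NOT true = false
[1.2.3.1.2] true OR false = true
[1.2.3.1] false OR true = true
[1.2.3] NOT true = false
[1.2] false OR false OR false = false
[1] exactly-one(false, false) = false
[root] NOT false = true
Overall: true → honored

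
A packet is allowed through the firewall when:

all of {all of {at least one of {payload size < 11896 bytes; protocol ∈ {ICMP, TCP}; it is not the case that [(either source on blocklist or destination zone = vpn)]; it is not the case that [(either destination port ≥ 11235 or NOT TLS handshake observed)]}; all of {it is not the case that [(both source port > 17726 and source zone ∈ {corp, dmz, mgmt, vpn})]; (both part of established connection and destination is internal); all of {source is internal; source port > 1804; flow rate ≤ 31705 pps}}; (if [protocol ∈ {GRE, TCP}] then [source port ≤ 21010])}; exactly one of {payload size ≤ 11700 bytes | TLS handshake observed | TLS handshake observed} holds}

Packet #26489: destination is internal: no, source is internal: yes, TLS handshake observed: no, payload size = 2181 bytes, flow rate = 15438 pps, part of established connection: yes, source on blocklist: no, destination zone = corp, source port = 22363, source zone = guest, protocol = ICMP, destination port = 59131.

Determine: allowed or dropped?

Dropped

Atomic conditions:
  payload size < 11896 bytes: 2181 < 11896 is true
  protocol ∈ {ICMP, TCP}: ICMP is in the set → true
  source on blocklist: no → false
  destination zone = vpn: corp == vpn is false
  destination port ≥ 11235: 59131 ≥ 11235 is true
  NOT TLS handshake observed: no → true
  source port > 17726: 22363 > 17726 is true
  source zone ∈ {corp, dmz, mgmt, vpn}: guest is not in the set → false
  part of established connection: yes → true
  destination is internal: no → false
  source is internal: yes → true
  source port > 1804: 22363 > 1804 is true
  flow rate ≤ 31705 pps: 15438 ≤ 31705 is true
  protocol ∈ {GRE, TCP}: ICMP is not in the set → false
  source port ≤ 21010: 22363 ≤ 21010 is false
  payload size ≤ 11700 bytes: 2181 ≤ 11700 is true
  TLS handshake observed: no → false
Combine:
[1.1.3.1] false OR false = false
[1.1.3] NOT false = true
[1.1.4.1] true OR true = true
[1.1.4] NOT true = false
[1.1] true OR true OR true OR false = true
[1.2.1.1] true AND false = false
[1.2.1] NOT false = true
[1.2.2] true AND false = false
[1.2.3] true AND true AND true = true
[1.2] true AND false AND true = false
[1.3] false → false (antecedent false ⇒ implication holds) = true
[1] true AND false AND true = false
[2] exactly-one(true, false, false) = true
[root] false AND true = false
Overall: false → dropped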